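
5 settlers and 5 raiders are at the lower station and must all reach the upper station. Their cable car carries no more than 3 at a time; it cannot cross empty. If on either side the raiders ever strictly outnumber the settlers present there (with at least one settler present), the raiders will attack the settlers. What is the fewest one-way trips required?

11

Counting alone: each trip to the upper station takes at most 3 across and each return brings at least 1 back, so after t trips out (and t−1 returns) at most 3t − (t−1) of the 10 are across; that first reaches 10 at t = 5, so at least 9 crossings are needed.
The safety rule pushes this higher. Following every safe sequence of crossings, the most of the 10 that can be at the upper station as the cable car arrives there on crossing 9 is 9 — never all 10.
So no plan with fewer than 11 crossings exists, and this one achieves 11:
1. 2 raiders → the upper station.  (the lower station: 5S 3R; the upper station: 0S 2R)
2. 1 raider ← the lower station.  (the lower station: 5S 4R; the upper station: 0S 1R)
3. 3 raiders → the upper station.  (the lower station: 5S 1R; the upper station: 0S 4R)
4. 1 raider ← the lower station.  (the lower station: 5S 2R; the upper station: 0S 3R)
5. 3 settlers → the upper station.  (the lower station: 2S 2R; the upper station: 3S 3R)
6. 1 settler and 1 raider ← the lower station.  (the lower station: 3S 3R; the upper station: 2S 2R)
7. 3 settlers → the upper station.  (the lower station: 0S 3R; the upper station: 5S 2R)
8. 1 raider ← the lower station.  (the lower station: 0S 4R; the upper station: 5S 1R)
9. 2 raiders → the upper station.  (the lower station: 0S 2R; the upper station: 5S 3R)
10. 1 raider ← the lower station.  (the lower station: 0S 3R; the upper station: 5S 2R)
11. 3 raiders → the upper station.  (the lower station: 0S 0R; the upper station: 5S 5R)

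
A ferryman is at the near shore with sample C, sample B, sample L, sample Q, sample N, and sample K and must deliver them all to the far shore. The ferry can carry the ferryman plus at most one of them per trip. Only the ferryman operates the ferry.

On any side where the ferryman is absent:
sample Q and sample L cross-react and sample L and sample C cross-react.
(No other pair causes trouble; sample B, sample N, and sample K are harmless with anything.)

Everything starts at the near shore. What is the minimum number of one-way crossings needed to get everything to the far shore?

Counting alone: the ferryman can take at most 1 across per trip to the far shore, so moving all 6 needs at least 6 loaded trips out, with a return between consecutive ones — at least 11 crossings.
The safety rule pushes this higher. Following every safe sequence of crossings, the most of the 6 that can be at the far shore as the ferry arrives there on crossing 11 is 5 — never all 6.
So no plan with fewer than 13 crossings exists, and this one achieves 13:
1. Ferryman goes to the far shore with sample L.
2. Ferryman goes back to the near shore alone.
3. Ferryman goes to the far shore with sample C.
4. Ferryman goes back to the near shore with sample L.
5. Ferryman goes to the far shore with sample Q.
6. Ferryman goes back to the near shore alone.
7. Ferryman goes to the far shore with sample B.
8. Ferryman goes back to the near shore alone.
9. Ferryman goes to the far shore with sample N.
10. Ferryman goes back to the near shore alone.
11. Ferryman goes to the far shore with sample K.
12. Ferryman goes back to the near shore alone.
13. Ferryman goes to the far shore with sample L.

13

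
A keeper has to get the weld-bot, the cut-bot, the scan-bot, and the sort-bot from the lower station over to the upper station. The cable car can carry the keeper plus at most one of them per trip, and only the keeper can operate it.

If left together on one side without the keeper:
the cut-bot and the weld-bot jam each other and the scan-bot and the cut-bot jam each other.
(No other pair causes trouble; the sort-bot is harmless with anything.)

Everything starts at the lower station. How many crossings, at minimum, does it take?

9

Counting alone: the keeper can take at most 1 across per trip to the upper station, so moving all 4 needs at least 4 loaded trips out, with a return between consecutive ones — at least 7 crossings.
The safety rule pushes this higher. Following every safe sequence of crossings, the most of the 4 that can be at the upper station as the cable car arrives there on crossing 7 is 3 — never all 4.
So no plan with fewer than 9 crossings exists, and this one achieves 9:
1. Keeper goes to the upper station with the cut-bot.
2. Keeper goes back to the lower station alone.
3. Keeper goes to the upper station with the weld-bot.
4. Keeper goes back to the lower station with the cut-bot.
5. Keeper goes to the upper station with the scan-bot.
6. Keeper goes back to the lower station alone.
7. Keeper goes to the upper station with the sort-bot.
8. Keeper goes back to the lower station alone.
9. Keeper goes to the upper station with the cut-bot.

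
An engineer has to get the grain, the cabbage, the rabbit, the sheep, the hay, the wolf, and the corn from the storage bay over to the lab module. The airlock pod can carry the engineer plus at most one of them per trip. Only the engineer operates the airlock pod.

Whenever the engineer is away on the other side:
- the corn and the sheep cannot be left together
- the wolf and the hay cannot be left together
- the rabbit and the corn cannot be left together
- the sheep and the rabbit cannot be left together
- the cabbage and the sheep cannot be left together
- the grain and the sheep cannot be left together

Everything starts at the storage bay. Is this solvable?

Whatever the first load, the items left behind include a forbidden pair without the engineer. No opening move is safe, so no plan exists.

No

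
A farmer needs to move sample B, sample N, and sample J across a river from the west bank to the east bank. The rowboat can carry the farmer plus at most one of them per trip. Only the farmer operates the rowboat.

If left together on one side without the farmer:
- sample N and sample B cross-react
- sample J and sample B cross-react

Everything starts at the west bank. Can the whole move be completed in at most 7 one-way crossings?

Yes

Yes — this plan uses 7 crossings (≤ 7):
1. Farmer goes to the east bank with sample B.
2. Farmer goes back to the west bank alone.
3. Farmer goes to the east bank with sample N.
4. Farmer goes back to the west bank with sample B.
5. Farmer goes to the east bank with sample J.
6. Farmer goes back to the west bank alone.
7. Farmer goes to the east bank with sample B.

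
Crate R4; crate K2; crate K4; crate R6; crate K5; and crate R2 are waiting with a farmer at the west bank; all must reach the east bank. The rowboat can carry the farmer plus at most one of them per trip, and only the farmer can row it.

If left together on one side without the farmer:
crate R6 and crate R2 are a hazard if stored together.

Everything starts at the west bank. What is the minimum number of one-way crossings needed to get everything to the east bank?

11

Counting alone: the farmer can take at most 1 across per trip to the east bank, so moving all 6 needs at least 6 loaded trips out, with a return between consecutive ones — at least 11 crossings.
The plan below uses exactly 11 crossings, so it is optimal:
1. Farmer goes to the east bank with crate R6.
2. Farmer goes back to the west bank alone.
3. Farmer goes to the east bank with crate R4.
4. Farmer goes back to the west bank alone.
5. Farmer goes to the east bank with crate K2.
6. Farmer goes back to the west bank alone.
7. Farmer goes to the east bank with crate K4.
8. Farmer goes back to the west bank alone.
9. Farmer goes to the east bank with crate K5.
10. Farmer goes back to the west bank alone.
11. Farmer goes to the east bank with crate R2.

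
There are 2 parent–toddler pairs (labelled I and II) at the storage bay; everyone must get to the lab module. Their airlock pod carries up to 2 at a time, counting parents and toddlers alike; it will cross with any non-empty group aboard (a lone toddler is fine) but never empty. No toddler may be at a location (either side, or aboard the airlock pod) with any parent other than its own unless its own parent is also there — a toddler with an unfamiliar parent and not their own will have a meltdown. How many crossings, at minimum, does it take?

5

Counting alone: each trip to the lab module takes at most 2 across and each return brings at least 1 back, so after t trips out (and t−1 returns) at most 2t − (t−1) of the 4 are across; that first reaches 4 at t = 3, so at least 5 crossings are needed.
The plan below uses exactly 5 crossings, so it is optimal:
1. parent I and toddler I cross → the lab module.
2. parent I crosses ← the storage bay.
3. parent I and parent II cross → the lab module.
4. parent II crosses ← the storage bay.
5. parent II and toddler II cross → the lab module.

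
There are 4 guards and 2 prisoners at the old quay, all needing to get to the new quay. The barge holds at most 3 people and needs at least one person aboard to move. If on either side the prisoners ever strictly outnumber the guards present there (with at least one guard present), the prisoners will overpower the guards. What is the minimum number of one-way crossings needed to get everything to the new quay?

5

Counting alone: each trip to the new quay takes at most 3 across and each return brings at least 1 back, so after t trips out (and t−1 returns) at most 3t − (t−1) of the 6 are across; that first reaches 6 at t = 3, so at least 5 crossings are needed.
The plan below uses exactly 5 crossings, so it is optimal:
1. 2 prisoners → the new quay.  (the old quay: 4G 0P; the new quay: 0G 2P)
2. 1 prisoner ← the old quay.  (the old quay: 4G 1P; the new quay: 0G 1P)
3. 2 guards and 1 prisoner → the new quay.  (the old quay: 2G 0P; the new quay: 2G 2P)
4. 1 prisoner ← the old quay.  (the old quay: 2G 1P; the new quay: 2G 1P)
5. 2 guards and 1 prisoner → the new quay.  (the old quay: 0G 0P; the new quay: 4G 2P)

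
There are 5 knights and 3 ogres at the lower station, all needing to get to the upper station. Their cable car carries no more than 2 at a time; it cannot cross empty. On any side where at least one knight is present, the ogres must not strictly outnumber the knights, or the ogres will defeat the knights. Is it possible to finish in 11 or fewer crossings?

Counting alone: each trip to the upper station takes at most 2 across and each return brings at least 1 back, so after t trips out (and t−1 returns) at most 2t − (t−1) of the 8 are across; that first reaches 8 at t = 7, so at least 13 crossings are needed.
Since 11 < 13, 11 crossings cannot be enough. (The shortest complete plan in fact takes 13:)
1. 2 ogres → the upper station.  (the lower station: 5K 1O; the upper station: 0K 2O)
2. 1 ogre ← the lower station.  (the lower station: 5K 2O; the upper station: 0K 1O)
3. 2 ogres → the upper station.  (the lower station: 5K 0O; the upper station: 0K 3O)
4. 1 ogre ← the lower station.  (the lower station: 5K 1O; the upper station: 0K 2O)
5. 2 knights → the upper station.  (the lower station: 3K 1O; the upper station: 2K 2O)
6. 1 ogre ← the lower station.  (the lower station: 3K 2O; the upper station: 2K 1O)
7. 1 knight and 1 ogre → the upper station.  (the lower station: 2K 1O; the upper station: 3K 2O)
8. 1 ogre ← the lower station.  (the lower station: 2K 2O; the upper station: 3K 1O)
9. 2 ogres → the upper station.  (the lower station: 2K 0O; the upper station: 3K 3O)
10. 1 ogre ← the lower station.  (the lower station: 2K 1O; the upper station: 3K 2O)
11. 1 knight and 1 ogre → the upper station.  (the lower station: 1K 0O; the upper station: 4K 3O)
12. 1 ogre ← the lower station.  (the lower station: 1K 1O; the upper station: 4K 2O)
13. 1 knight and 1 ogre → the upper station.  (the lower station: 0K 0O; the upper station: 5K 3O)

No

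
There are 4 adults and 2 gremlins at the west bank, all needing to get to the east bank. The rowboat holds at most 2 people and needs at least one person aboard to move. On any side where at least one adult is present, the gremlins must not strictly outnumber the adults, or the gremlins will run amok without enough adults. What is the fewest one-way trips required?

Counting alone: each trip to the east bank takes at most 2 across and each return brings at least 1 back, so after t trips out (and t−1 returns) at most 2t − (t−1) of the 6 are across; that first reaches 6 at t = 5, so at least 9 crossings are needed.
The plan below uses exactly 9 crossings, so it is optimal:
1. 2 gremlins → the east bank.  (the west bank: 4A 0G; the east bank: 0A 2G)
2. 1 gremlin ← the west bank.  (the west bank: 4A 1G; the east bank: 0A 1G)
3. 2 adults → the east bank.  (the west bank: 2A 1G; the east bank: 2A 1G)
4. 1 gremlin ← the west bank.  (the west bank: 2A 2G; the east bank: 2A 0G)
5. 2 gremlins → the east bank.  (the west bank: 2A 0G; the east bank: 2A 2G)
6. 1 gremlin ← the west bank.  (the west bank: 2A 1G; the east bank: 2A 1G)
7. 1 adult and 1 gremlin → the east bank.  (the west bank: 1A 0G; the east bank: 3A 2G)
8. 1 gremlin ← the west bank.  (the west bank: 1A 1G; the east bank: 3A 1G)
9. 1 adult and 1 gremlin → the east bank.  (the west bank: 0A 0G; the east bank: 4A 2G)

9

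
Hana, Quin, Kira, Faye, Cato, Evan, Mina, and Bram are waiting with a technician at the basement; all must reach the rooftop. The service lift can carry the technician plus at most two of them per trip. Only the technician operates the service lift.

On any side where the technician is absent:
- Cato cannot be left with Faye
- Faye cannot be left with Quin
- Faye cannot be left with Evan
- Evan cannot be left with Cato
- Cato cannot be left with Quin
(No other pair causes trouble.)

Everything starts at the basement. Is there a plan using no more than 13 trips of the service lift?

Yes — this plan uses 13 crossings (≤ 13):
1. Technician goes to the rooftop with Cato and Faye.
2. Technician goes back to the basement with Faye.
3. Technician goes to the rooftop with Faye and Hana.
4. Technician goes back to the basement with Faye.
5. Technician goes to the rooftop with Evan and Quin.
6. Technician goes back to the basement with Cato.
7. Technician goes to the rooftop with Faye and Kira.
8. Technician goes back to the basement with Faye.
9. Technician goes to the rooftop with Faye and Mina.
10. Technician goes back to the basement with Faye.
11. Technician goes to the rooftop with Bram and Faye.
12. Technician goes back to the basement with Faye.
13. Technician goes to the rooftop with Cato and Faye.

Yes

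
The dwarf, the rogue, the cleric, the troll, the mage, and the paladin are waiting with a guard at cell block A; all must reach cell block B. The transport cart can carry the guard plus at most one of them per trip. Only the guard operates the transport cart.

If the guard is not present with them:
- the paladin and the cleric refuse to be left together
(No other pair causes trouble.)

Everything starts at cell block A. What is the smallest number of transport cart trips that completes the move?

Counting alone: the guard can take at most 1 across per trip to cell block B, so moving all 6 needs at least 6 loaded trips out, with a return between consecutive ones — at least 11 crossings.
The plan below uses exactly 11 crossings, so it is optimal:
1. Guard goes to cell block B with the cleric.
2. Guard goes back to cell block A alone.
3. Guard goes to cell block B with the dwarf.
4. Guard goes back to cell block A alone.
5. Guard goes to cell block B with the rogue.
6. Guard goes back to cell block A alone.
7. Guard goes to cell block B with the troll.
8. Guard goes back to cell block A alone.
9. Guard goes to cell block B with the mage.
10. Guard goes back to cell block A alone.
11. Guard goes to cell block B with the paladin.

11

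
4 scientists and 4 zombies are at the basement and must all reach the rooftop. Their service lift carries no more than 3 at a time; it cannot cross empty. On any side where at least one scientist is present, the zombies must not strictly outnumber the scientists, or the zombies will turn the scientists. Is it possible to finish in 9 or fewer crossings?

Yes

Yes — this plan uses 9 crossings (≤ 9):
1. 2 zombies → the rooftop.  (the basement: 4S 2Z; the rooftop: 0S 2Z)
2. 1 zombie ← the basement.  (the basement: 4S 3Z; the rooftop: 0S 1Z)
3. 3 zombies → the rooftop.  (the basement: 4S 0Z; the rooftop: 0S 4Z)
4. 1 zombie ← the basement.  (the basement: 4S 1Z; the rooftop: 0S 3Z)
5. 3 scientists → the rooftop.  (the basement: 1S 1Z; the rooftop: 3S 3Z)
6. 1 scientist and 1 zombie ← the basement.  (the basement: 2S 2Z; the rooftop: 2S 2Z)
7. 2 scientists → the rooftop.  (the basement: 0S 2Z; the rooftop: 4S 2Z)
8. 1 zombie ← the basement.  (the basement: 0S 3Z; the rooftop: 4S 1Z)
9. 3 zombies → the rooftop.  (the basement: 0S 0Z; the rooftop: 4S 4Z)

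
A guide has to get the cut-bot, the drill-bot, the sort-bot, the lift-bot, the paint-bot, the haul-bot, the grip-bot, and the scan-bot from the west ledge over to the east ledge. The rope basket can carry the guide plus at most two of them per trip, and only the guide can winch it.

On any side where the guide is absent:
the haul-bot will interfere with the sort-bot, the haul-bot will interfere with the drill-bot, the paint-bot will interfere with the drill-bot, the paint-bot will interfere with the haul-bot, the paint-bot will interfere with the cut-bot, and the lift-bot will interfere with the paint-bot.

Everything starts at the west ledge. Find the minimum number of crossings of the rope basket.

13

Counting alone: the guide can take at most 2 across per trip to the east ledge, so moving all 8 needs at least 4 loaded trips out, with a return between consecutive ones — at least 7 crossings.
The safety rule pushes this higher. Following every safe sequence of crossings, the most of the 8 that can be at the east ledge as the rope basket arrives there on crossings 7, 9, 11 is 5, 6, 7 respectively — never all 8.
So no plan with fewer than 13 crossings exists, and this one achieves 13:
1. Guide goes to the east ledge with the haul-bot and the paint-bot.
2. Guide goes back to the west ledge with the paint-bot.
3. Guide goes to the east ledge with the cut-bot and the paint-bot.
4. Guide goes back to the west ledge with the paint-bot.
5. Guide goes to the east ledge with the drill-bot and the lift-bot.
6. Guide goes back to the west ledge with the drill-bot.
7. Guide goes to the east ledge with the drill-bot and the sort-bot.
8. Guide goes back to the west ledge with the haul-bot.
9. Guide goes to the east ledge with the grip-bot and the paint-bot.
10. Guide goes back to the west ledge with the paint-bot.
11. Guide goes to the east ledge with the paint-bot and the scan-bot.
12. Guide goes back to the west ledge with the paint-bot.
13. Guide goes to the east ledge with the haul-bot and the paint-bot.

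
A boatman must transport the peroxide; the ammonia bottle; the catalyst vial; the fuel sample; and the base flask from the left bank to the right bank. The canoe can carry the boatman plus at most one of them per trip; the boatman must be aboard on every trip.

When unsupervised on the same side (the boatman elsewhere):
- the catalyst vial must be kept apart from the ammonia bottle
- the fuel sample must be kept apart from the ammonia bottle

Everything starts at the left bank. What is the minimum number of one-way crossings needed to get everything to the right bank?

Counting alone: the boatman can take at most 1 across per trip to the right bank, so moving all 5 needs at least 5 loaded trips out, with a return between consecutive ones — at least 9 crossings.
The safety rule pushes this higher. Following every safe sequence of crossings, the most of the 5 that can be at the right bank as the canoe arrives there on crossing 9 is 4 — never all 5.
So no plan with fewer than 11 crossings exists, and this one achieves 11:
1. Boatman goes to the right bank with the ammonia bottle.  [the left bank: the base flask, the catalyst vial, the fuel sample, the peroxide | the right bank: the ammonia bottle]
2. Boatman goes back to the left bank alone.  [the left bank: the base flask, the catalyst vial, the fuel sample, the peroxide | the right bank: the ammonia bottle]
3. Boatman goes to the right bank with the peroxide.  [the left bank: the base flask, the catalyst vial, the fuel sample | the right bank: the ammonia bottle, the peroxide]
4. Boatman goes back to the left bank alone.  [the left bank: the base flask, the catalyst vial, the fuel sample | the right bank: the ammonia bottle, the peroxide]
5. Boatman goes to the right bank with the catalyst vial.  [the left bank: the base flask, the fuel sample | the right bank: the ammonia bottle, the catalyst vial, the peroxide]
6. Boatman goes back to the left bank with the ammonia bottle.  [the left bank: the ammonia bottle, the base flask, the fuel sample | the right bank: the catalyst vial, the peroxide]
7. Boatman goes to the right bank with the fuel sample.  [the left bank: the ammonia bottle, the base flask | the right bank: the catalyst vial, the fuel sample, the peroxide]
8. Boatman goes back to the left bank alone.  [the left bank: the ammonia bottle, the base flask | the right bank: the catalyst vial, the fuel sample, the peroxide]
9. Boatman goes to the right bank with the base flask.  [the left bank: the ammonia bottle | the right bank: the base flask, the catalyst vial, the fuel sample, the peroxide]
10. Boatman goes back to the left bank alone.  [the left bank: the ammonia bottle | the right bank: the base flask, the catalyst vial, the fuel sample, the peroxide]
11. Boatman goes to the right bank with the ammonia bottle.  [the left bank: — | the right bank: the ammonia bottle, the base flask, the catalyst vial, the fuel sample, the peroxide]

11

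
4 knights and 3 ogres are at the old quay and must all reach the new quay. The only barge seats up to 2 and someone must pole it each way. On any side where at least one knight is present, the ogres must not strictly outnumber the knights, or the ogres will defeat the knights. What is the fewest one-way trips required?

Counting alone: each trip to the new quay takes at most 2 across and each return brings at least 1 back, so after t trips out (and t−1 returns) at most 2t − (t−1) of the 7 are across; that first reaches 7 at t = 6, so at least 11 crossings are needed.
The plan below uses exactly 11 crossings, so it is optimal:
1. 2 ogres → the new quay.  (the old quay: 4K 1O; the new quay: 0K 2O)
2. 1 ogre ← the old quay.  (the old quay: 4K 2O; the new quay: 0K 1O)
3. 2 ogres → the new quay.  (the old quay: 4K 0O; the new quay: 0K 3O)
4. 1 ogre ← the old quay.  (the old quay: 4K 1O; the new quay: 0K 2O)
5. 2 knights → the new quay.  (the old quay: 2K 1O; the new quay: 2K 2O)
6. 1 ogre ← the old quay.  (the old quay: 2K 2O; the new quay: 2K 1O)
7. 1 knight and 1 ogre → the new quay.  (the old quay: 1K 1O; the new quay: 3K 2O)
8. 1 knight ← the old quay.  (the old quay: 2K 1O; the new quay: 2K 2O)
9. 1 knight and 1 ogre → the new quay.  (the old quay: 1K 0O; the new quay: 3K 3O)
10. 1 ogre ← the old quay.  (the old quay: 1K 1O; the new quay: 3K 2O)
11. 1 knight and 1 ogre → the new quay.  (the old quay: 0K 0O; the new quay: 4K 3O)

11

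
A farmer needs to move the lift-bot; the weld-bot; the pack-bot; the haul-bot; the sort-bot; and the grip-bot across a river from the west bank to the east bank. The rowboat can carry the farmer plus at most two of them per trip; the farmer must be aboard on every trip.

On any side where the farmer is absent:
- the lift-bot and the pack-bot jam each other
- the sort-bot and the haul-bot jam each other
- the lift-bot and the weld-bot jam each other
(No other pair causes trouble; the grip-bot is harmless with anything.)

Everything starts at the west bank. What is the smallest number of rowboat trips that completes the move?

7

Counting alone: the farmer can take at most 2 across per trip to the east bank, so moving all 6 needs at least 3 loaded trips out, with a return between consecutive ones — at least 5 crossings.
The safety rule pushes this higher. Following every safe sequence of crossings, the most of the 6 that can be at the east bank as the rowboat arrives there on crossing 5 is 5 — never all 6.
So no plan with fewer than 7 crossings exists, and this one achieves 7:
1. Farmer goes to the east bank with the haul-bot and the lift-bot.
2. Farmer goes back to the west bank alone.
3. Farmer goes to the east bank with the weld-bot.
4. Farmer goes back to the west bank with the lift-bot.
5. Farmer goes to the east bank with the grip-bot and the pack-bot.
6. Farmer goes back to the west bank alone.
7. Farmer goes to the east bank with the lift-bot and the sort-bot.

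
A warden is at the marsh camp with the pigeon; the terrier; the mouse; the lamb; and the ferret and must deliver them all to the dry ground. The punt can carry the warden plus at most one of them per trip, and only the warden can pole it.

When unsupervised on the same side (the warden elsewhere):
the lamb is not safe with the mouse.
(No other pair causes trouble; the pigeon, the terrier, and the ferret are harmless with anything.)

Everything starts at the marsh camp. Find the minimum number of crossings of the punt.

Counting alone: the warden can take at most 1 across per trip to the dry ground, so moving all 5 needs at least 5 loaded trips out, with a return between consecutive ones — at least 9 crossings.
The plan below uses exactly 9 crossings, so it is optimal:
1. Warden goes to the dry ground with the mouse.
2. Warden goes back to the marsh camp alone.
3. Warden goes to the dry ground with the pigeon.
4. Warden goes back to the marsh camp alone.
5. Warden goes to the dry ground with the terrier.
6. Warden goes back to the marsh camp alone.
7. Warden goes to the dry ground with the ferret.
8. Warden goes back to the marsh camp alone.
9. Warden goes to the dry ground with the lamb.

9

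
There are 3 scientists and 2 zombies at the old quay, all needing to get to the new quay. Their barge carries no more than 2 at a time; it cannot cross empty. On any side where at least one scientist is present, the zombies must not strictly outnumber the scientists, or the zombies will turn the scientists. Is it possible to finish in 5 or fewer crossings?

Counting alone: each trip to the new quay takes at most 2 across and each return brings at least 1 back, so after t trips out (and t−1 returns) at most 2t − (t−1) of the 5 are across; that first reaches 5 at t = 4, so at least 7 crossings are needed.
Since 5 < 7, 5 crossings cannot be enough. (The shortest complete plan in fact takes 7:)
1. 2 zombies → the new quay.  (the old quay: 3S 0Z; the new quay: 0S 2Z)
2. 1 zombie ← the old quay.  (the old quay: 3S 1Z; the new quay: 0S 1Z)
3. 2 scientists → the new quay.  (the old quay: 1S 1Z; the new quay: 2S 1Z)
4. 1 scientist ← the old quay.  (the old quay: 2S 1Z; the new quay: 1S 1Z)
5. 1 scientist and 1 zombie → the new quay.  (the old quay: 1S 0Z; the new quay: 2S 2Z)
6. 1 zombie ← the old quay.  (the old quay: 1S 1Z; the new quay: 2S 1Z)
7. 1 scientist and 1 zombie → the new quay.  (the old quay: 0S 0Z; the new quay: 3S 2Z)

No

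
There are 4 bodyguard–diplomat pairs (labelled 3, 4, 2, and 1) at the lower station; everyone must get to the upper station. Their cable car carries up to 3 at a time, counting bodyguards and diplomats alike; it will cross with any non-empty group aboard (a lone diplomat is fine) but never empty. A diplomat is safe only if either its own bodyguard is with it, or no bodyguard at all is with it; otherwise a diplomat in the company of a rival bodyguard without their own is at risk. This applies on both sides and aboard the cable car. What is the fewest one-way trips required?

Counting alone: each trip to the upper station takes at most 3 across and each return brings at least 1 back, so after t trips out (and t−1 returns) at most 3t − (t−1) of the 8 are across; that first reaches 8 at t = 4, so at least 7 crossings are needed.
The safety rule pushes this higher. Following every safe sequence of crossings, the most of the 8 that can be at the upper station as the cable car arrives there on crossing 7 is 7 — never all 8.
So no plan with fewer than 9 crossings exists, and this one achieves 9:
1. bodyguard 3 and diplomat 3 cross → the upper station.
2. bodyguard 3 crosses ← the lower station.
3. bodyguard 3, bodyguard 4, and diplomat 4 cross → the upper station.
4. bodyguard 3 and diplomat 3 cross ← the lower station.
5. bodyguard 1, bodyguard 2, and bodyguard 3 cross → the upper station.
6. diplomat 4 crosses ← the lower station.
7. diplomat 3 and diplomat 4 cross → the upper station.
8. diplomat 3 crosses ← the lower station.
9. diplomat 1, diplomat 2, and diplomat 3 cross → the upper station.

9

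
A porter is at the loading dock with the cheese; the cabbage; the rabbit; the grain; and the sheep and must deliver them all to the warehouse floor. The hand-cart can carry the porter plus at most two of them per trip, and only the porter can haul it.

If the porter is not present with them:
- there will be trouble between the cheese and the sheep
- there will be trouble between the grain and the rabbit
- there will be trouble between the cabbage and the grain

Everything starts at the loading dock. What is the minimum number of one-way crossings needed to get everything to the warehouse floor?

5

Counting alone: the porter can take at most 2 across per trip to the warehouse floor, so moving all 5 needs at least 3 loaded trips out, with a return between consecutive ones — at least 5 crossings.
The plan below uses exactly 5 crossings, so it is optimal:
1. Porter goes to the warehouse floor with the cheese and the grain.
2. Porter goes back to the loading dock alone.
3. Porter goes to the warehouse floor with the cabbage and the rabbit.
4. Porter goes back to the loading dock with the grain.
5. Porter goes to the warehouse floor with the grain and the sheep.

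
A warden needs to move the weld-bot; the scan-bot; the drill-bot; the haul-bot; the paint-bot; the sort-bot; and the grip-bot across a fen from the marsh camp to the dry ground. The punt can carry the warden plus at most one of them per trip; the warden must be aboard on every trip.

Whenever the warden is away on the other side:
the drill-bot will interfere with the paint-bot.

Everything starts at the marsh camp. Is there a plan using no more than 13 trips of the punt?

Yes — this plan uses 13 crossings (≤ 13):
1. Warden goes to the dry ground with the drill-bot.
2. Warden goes back to the marsh camp alone.
3. Warden goes to the dry ground with the weld-bot.
4. Warden goes back to the marsh camp alone.
5. Warden goes to the dry ground with the scan-bot.
6. Warden goes back to the marsh camp alone.
7. Warden goes to the dry ground with the haul-bot.
8. Warden goes back to the marsh camp alone.
9. Warden goes to the dry ground with the sort-bot.
10. Warden goes back to the marsh camp alone.
11. Warden goes to the dry ground with the grip-bot.
12. Warden goes back to the marsh camp alone.
13. Warden goes to the dry ground with the paint-bot.

Yes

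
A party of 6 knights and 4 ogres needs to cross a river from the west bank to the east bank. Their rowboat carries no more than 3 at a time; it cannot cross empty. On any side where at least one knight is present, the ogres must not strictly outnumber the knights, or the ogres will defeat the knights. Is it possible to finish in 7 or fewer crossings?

Counting alone: each trip to the east bank takes at most 3 across and each return brings at least 1 back, so after t trips out (and t−1 returns) at most 3t − (t−1) of the 10 are across; that first reaches 10 at t = 5, so at least 9 crossings are needed.
Since 7 < 9, 7 crossings cannot be enough. (The shortest complete plan in fact takes 9:)
1. 2 ogres → the east bank.  (the west bank: 6K 2O; the east bank: 0K 2O)
2. 1 ogre ← the west bank.  (the west bank: 6K 3O; the east bank: 0K 1O)
3. 3 ogres → the east bank.  (the west bank: 6K 0O; the east bank: 0K 4O)
4. 1 ogre ← the west bank.  (the west bank: 6K 1O; the east bank: 0K 3O)
5. 3 knights → the east bank.  (the west bank: 3K 1O; the east bank: 3K 3O)
6. 1 ogre ← the west bank.  (the west bank: 3K 2O; the east bank: 3K 2O)
7. 1 knight and 2 ogres → the east bank.  (the west bank: 2K 0O; the east bank: 4K 4O)
8. 1 ogre ← the west bank.  (the west bank: 2K 1O; the east bank: 4K 3O)
9. 2 knights and 1 ogre → the east bank.  (the west bank: 0K 0O; the east bank: 6K 4O)

No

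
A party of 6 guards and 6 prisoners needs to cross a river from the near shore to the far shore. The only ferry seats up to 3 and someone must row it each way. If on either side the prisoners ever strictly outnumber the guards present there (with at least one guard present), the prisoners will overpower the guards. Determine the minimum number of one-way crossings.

impossible

Following every safe sequence of crossings from the start, the most of the 12 that can be at the far shore as the ferry arrives there on crossings 1, 3, 5 is 3, 5, 6 respectively; the best ever achieved is 6 of 12.
From crossing 7 on, no configuration arises that was not already reachable earlier: only 17 distinct safe configurations (who is on which side, and where the ferry is) can ever be reached, none of them has everyone across, and every continuation just revisits them. They are: 0 guards + 0 prisoners across (ferry back at the start); 0 guards + 1 prisoner across (ferry there); 0 guards + 1 prisoner across (ferry back at the start); 0 guards + 2 prisoners across (ferry there); 0 guards + 2 prisoners across (ferry back at the start); 0 guards + 3 prisoners across (ferry there); 0 guards + 3 prisoners across (ferry back at the start); 0 guards + 4 prisoners across (ferry there); 0 guards + 4 prisoners across (ferry back at the start); 0 guards + 5 prisoners across (ferry there); 0 guards + 5 prisoners across (ferry back at the start); 0 guards + 6 prisoners across (ferry there); 1 guard + 1 prisoner across (ferry there); 1 guard + 1 prisoner across (ferry back at the start); 2 guards + 2 prisoners across (ferry there); 2 guards + 2 prisoners across (ferry back at the start); 3 guards + 3 prisoners across (ferry there). So no valid plan exists.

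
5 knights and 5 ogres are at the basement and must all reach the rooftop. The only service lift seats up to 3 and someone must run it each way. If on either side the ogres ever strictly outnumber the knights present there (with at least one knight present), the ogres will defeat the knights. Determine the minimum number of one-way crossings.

Counting alone: each trip to the rooftop takes at most 3 across and each return brings at least 1 back, so after t trips out (and t−1 returns) at most 3t − (t−1) of the 10 are across; that first reaches 10 at t = 5, so at least 9 crossings are needed.
The safety rule pushes this higher. Following every safe sequence of crossings, the most of the 10 that can be at the rooftop as the service lift arrives there on crossing 9 is 9 — never all 10.
So no plan with fewer than 11 crossings exists, and this one achieves 11:
1. 2 ogres → the rooftop.  (the basement: 5K 3O; the rooftop: 0K 2O)
2. 1 ogre ← the basement.  (the basement: 5K 4O; the rooftop: 0K 1O)
3. 3 ogres → the rooftop.  (the basement: 5K 1O; the rooftop: 0K 4O)
4. 1 ogre ← the basement.  (the basement: 5K 2O; the rooftop: 0K 3O)
5. 3 knights → the rooftop.  (the basement: 2K 2O; the rooftop: 3K 3O)
6. 1 knight and 1 ogre ← the basement.  (the basement: 3K 3O; the rooftop: 2K 2O)
7. 3 knights → the rooftop.  (the basement: 0K 3O; the rooftop: 5K 2O)
8. 1 ogre ← the basement.  (the basement: 0K 4O; the rooftop: 5K 1O)
9. 2 ogres → the rooftop.  (the basement: 0K 2O; the rooftop: 5K 3O)
10. 1 ogre ← the basement.  (the basement: 0K 3O; the rooftop: 5K 2O)
11. 3 ogres → the rooftop.  (the basement: 0K 0O; the rooftop: 5K 5O)

11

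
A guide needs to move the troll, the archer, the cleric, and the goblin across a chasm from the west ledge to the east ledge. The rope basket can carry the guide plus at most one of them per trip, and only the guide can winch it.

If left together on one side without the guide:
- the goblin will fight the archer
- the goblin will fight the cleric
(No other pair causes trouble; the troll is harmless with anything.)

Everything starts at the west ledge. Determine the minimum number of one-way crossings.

9

Counting alone: the guide can take at most 1 across per trip to the east ledge, so moving all 4 needs at least 4 loaded trips out, with a return between consecutive ones — at least 7 crossings.
The safety rule pushes this higher. Following every safe sequence of crossings, the most of the 4 that can be at the east ledge as the rope basket arrives there on crossing 7 is 3 — never all 4.
So no plan with fewer than 9 crossings exists, and this one achieves 9:
1. Guide goes to the east ledge with the goblin.  [the west ledge: the archer, the cleric, the troll | the east ledge: the goblin]
2. Guide goes back to the west ledge alone.  [the west ledge: the archer, the cleric, the troll | the east ledge: the goblin]
3. Guide goes to the east ledge with the troll.  [the west ledge: the archer, the cleric | the east ledge: the goblin, the troll]
4. Guide goes back to the west ledge alone.  [the west ledge: the archer, the cleric | the east ledge: the goblin, the troll]
5. Guide goes to the east ledge with the archer.  [the west ledge: the cleric | the east ledge: the archer, the goblin, the troll]
6. Guide goes back to the west ledge with the goblin.  [the west ledge: the cleric, the goblin | the east ledge: the archer, the troll]
7. Guide goes to the east ledge with the cleric.  [the west ledge: the goblin | the east ledge: the archer, the cleric, the troll]
8. Guide goes back to the west ledge alone.  [the west ledge: the goblin | the east ledge: the archer, the cleric, the troll]
9. Guide goes to the east ledge with the goblin.  [the west ledge: — | the east ledge: the archer, the cleric, the goblin, the troll]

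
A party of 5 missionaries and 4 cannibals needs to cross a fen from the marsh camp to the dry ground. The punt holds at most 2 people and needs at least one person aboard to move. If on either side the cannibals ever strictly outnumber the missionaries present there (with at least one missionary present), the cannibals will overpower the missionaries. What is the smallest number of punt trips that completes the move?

15

Counting alone: each trip to the dry ground takes at most 2 across and each return brings at least 1 back, so after t trips out (and t−1 returns) at most 2t − (t−1) of the 9 are across; that first reaches 9 at t = 8, so at least 15 crossings are needed.
The plan below uses exactly 15 crossings, so it is optimal:
1. 2 cannibals → the dry ground.  (the marsh camp: 5M 2C; the dry ground: 0M 2C)
2. 1 cannibal ← the marsh camp.  (the marsh camp: 5M 3C; the dry ground: 0M 1C)
3. 2 cannibals → the dry ground.  (the marsh camp: 5M 1C; the dry ground: 0M 3C)
4. 1 cannibal ← the marsh camp.  (the marsh camp: 5M 2C; the dry ground: 0M 2C)
5. 2 missionaries → the dry ground.  (the marsh camp: 3M 2C; the dry ground: 2M 2C)
6. 1 cannibal ← the marsh camp.  (the marsh camp: 3M 3C; the dry ground: 2M 1C)
7. 1 missionary and 1 cannibal → the dry ground.  (the marsh camp: 2M 2C; the dry ground: 3M 2C)
8. 1 missionary ← the marsh camp.  (the marsh camp: 3M 2C; the dry ground: 2M 2C)
9. 1 missionary and 1 cannibal → the dry ground.  (the marsh camp: 2M 1C; the dry ground: 3M 3C)
10. 1 cannibal ← the marsh camp.  (the marsh camp: 2M 2C; the dry ground: 3M 2C)
11. 1 missionary and 1 cannibal → the dry ground.  (the marsh camp: 1M 1C; the dry ground: 4M 3C)
12. 1 missionary ← the marsh camp.  (the marsh camp: 2M 1C; the dry ground: 3M 3C)
13. 1 missionary and 1 cannibal → the dry ground.  (the marsh camp: 1M 0C; the dry ground: 4M 4C)
14. 1 cannibal ← the marsh camp.  (the marsh camp: 1M 1C; the dry ground: 4M 3C)
15. 1 missionary and 1 cannibal → the dry ground.  (the marsh camp: 0M 0C; the dry ground: 5M 4C)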